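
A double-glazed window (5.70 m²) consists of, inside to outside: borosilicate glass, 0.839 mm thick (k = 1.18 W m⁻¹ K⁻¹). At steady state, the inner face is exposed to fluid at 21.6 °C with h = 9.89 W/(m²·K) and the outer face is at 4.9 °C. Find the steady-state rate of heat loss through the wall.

Treat each layer as a resistance in series:
  R_conv,in = 1/(hA) = 1/(9.89·5.70) = 0.01774 K/W
  R_borosilicate glass = L/(kA) = 8.39×10^-4/(1.18·5.70) = 1.247×10^-4 K/W
ΣR = 0.01774 + 1.247×10^-4 = 0.01786 K/W
Q = ΔT/ΣR = (21.6 °C − 4.9 °C)/0.01786 = 935 W

Q = 935 W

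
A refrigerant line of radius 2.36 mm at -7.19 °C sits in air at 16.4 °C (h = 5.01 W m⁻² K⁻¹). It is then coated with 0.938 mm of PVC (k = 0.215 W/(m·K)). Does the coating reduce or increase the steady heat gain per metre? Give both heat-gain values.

increases: 1.75 → 2.39 W/m

Critical radius for a cylinder: r_cr = k/h = 0.0429 m = 4.29 cm.
Outer radius after coating: r₂ = 0.00236 + 9.38×10^-4 = 0.003298 m.
Since r₁ < r_cr and r₂ ≤ r_cr, the coating moves toward the maximum at r_cr — heat gain rises.
Bare: R = 1/(2πr₁h) = 13.46 m·K/W; Q = 23.59/13.46 = 1.75 W/m.
Coated: R = R_cond + R_conv = 9.880 m·K/W; Q = 23.59/9.880 = 2.39 W/m.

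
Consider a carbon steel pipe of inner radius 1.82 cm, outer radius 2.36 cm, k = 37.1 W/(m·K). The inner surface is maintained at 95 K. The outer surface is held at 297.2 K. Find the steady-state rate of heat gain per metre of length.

Q' = 2πk·ΔT/ln(r₂/r₁) = 2π × 37.1 × 202.2 / ln(0.0236/0.0182) = 1.81×10^5 W/m

Q' = 1.81×10^5 W/m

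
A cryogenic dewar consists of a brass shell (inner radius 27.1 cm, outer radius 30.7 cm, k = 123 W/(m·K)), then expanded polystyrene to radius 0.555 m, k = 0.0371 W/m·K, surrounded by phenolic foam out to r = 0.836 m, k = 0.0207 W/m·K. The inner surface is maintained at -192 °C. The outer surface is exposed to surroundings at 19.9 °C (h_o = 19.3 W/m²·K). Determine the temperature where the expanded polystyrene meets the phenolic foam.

T = -70.7 °C

Treat each layer as a resistance in series:
  R_brass = (1/0.271 − 1/0.307)/(4πk) = 0.4327/(4π·123) = 2.799×10^-4 K/W
  R_expanded polystyrene = (1/0.307 − 1/0.555)/(4πk) = 1.456/(4π·0.0371) = 3.122 K/W
  R_phenolic foam = (1/0.555 − 1/0.836)/(4πk) = 0.6056/(4π·0.0207) = 2.328 K/W
  R_conv,out = 1/(4πr²h) = 1/(4π·0.836²·19.3) = 0.005900 K/W
ΣR = 2.799×10^-4 + 3.122 + 2.328 + 0.005900 = 5.456 K/W
Q = ΔT/ΣR = (-192 °C − 19.9 °C)/5.456 = -38.84 W
From the inner boundary to the expanded polystyrene/phenolic foam interface, ΣR_partial = 3.122 K/W.
T_interface = T_in − Q·ΣR_partial = -192 °C − (-38.84)(3.122) = -70.7 °C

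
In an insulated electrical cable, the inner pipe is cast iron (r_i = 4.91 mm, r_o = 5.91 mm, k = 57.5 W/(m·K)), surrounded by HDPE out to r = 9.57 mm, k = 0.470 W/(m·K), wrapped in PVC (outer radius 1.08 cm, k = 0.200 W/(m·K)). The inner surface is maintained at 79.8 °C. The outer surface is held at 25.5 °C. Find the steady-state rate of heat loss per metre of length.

Q' = 209 W/m

Treat each layer as a resistance in series:
  R'_cast iron = ln(0.00591/0.00491)/(2πk) = 0.1854/(2π·57.5) = 5.131×10^-4 m·K/W
  R'_HDPE = ln(0.00957/0.00591)/(2πk) = 0.4820/(2π·0.470) = 0.1632 m·K/W
  R'_PVC = ln(0.0108/0.00957)/(2πk) = 0.1209/(2π·0.200) = 0.09622 m·K/W
ΣR = 5.131×10^-4 + 0.1632 + 0.09622 = 0.2599 m·K/W
Q' = ΔT/ΣR = (79.8 °C − 25.5 °C)/0.2599 = 209 W/m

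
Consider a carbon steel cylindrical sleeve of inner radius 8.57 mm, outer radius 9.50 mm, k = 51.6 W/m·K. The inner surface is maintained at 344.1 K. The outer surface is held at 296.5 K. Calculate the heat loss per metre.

Q' = 1.50×10^5 W/m

Q' = 2πk·ΔT/ln(r₂/r₁) = 2π × 51.6 × 47.6 / ln(0.00950/0.00857) = 1.50×10^5 W/m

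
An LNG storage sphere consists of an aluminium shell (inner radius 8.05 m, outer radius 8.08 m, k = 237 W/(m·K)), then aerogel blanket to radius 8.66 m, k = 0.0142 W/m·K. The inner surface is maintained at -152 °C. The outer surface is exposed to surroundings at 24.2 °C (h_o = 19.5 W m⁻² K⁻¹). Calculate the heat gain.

Resistance network (inner→outer):
  R_aluminium = (1/8.05 − 1/8.08)/(4πk) = 4.612×10^-4/(4π·237) = 1.549×10^-7 K/W
  R_aerogel blanket = (1/8.08 − 1/8.66)/(4πk) = 0.008289/(4π·0.0142) = 0.04645 K/W
  R_conv,out = 1/(4πr²h) = 1/(4π·8.66²·19.5) = 5.442×10^-5 K/W
ΣR = 1.549×10^-7 + 0.04645 + 5.442×10^-5 = 0.04650 K/W
Q = ΔT/ΣR = (-152 °C − 24.2 °C)/0.04650 = -3790 W
(Negative Q ⇒ heat flows inward; heat gain = 3790 W.)

Q = 3.79 kW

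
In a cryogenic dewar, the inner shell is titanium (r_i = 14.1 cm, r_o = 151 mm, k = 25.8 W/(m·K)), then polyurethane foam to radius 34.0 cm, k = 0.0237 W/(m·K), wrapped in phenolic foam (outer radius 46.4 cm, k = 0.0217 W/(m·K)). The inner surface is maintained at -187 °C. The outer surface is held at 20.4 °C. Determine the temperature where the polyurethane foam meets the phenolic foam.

Series thermal resistances, inner to outer:
  R_titanium = (1/0.141 − 1/0.151)/(4πk) = 0.4697/(4π·25.8) = 0.001449 K/W
  R_polyurethane foam = (1/0.151 − 1/0.340)/(4πk) = 3.681/(4π·0.0237) = 12.36 K/W
  R_phenolic foam = (1/0.340 − 1/0.464)/(4πk) = 0.7860/(4π·0.0217) = 2.882 K/W
ΣR = 0.001449 + 12.36 + 2.882 = 15.24 K/W
Q = ΔT/ΣR = (-187 °C − 20.4 °C)/15.24 = -13.61 W
From the inner boundary to the polyurethane foam/phenolic foam interface, ΣR_partial = 12.36 K/W.
T_interface = T_in − Q·ΣR_partial = -187 °C − (-13.61)(12.36) = -18.8 °C

T = -18.8 °C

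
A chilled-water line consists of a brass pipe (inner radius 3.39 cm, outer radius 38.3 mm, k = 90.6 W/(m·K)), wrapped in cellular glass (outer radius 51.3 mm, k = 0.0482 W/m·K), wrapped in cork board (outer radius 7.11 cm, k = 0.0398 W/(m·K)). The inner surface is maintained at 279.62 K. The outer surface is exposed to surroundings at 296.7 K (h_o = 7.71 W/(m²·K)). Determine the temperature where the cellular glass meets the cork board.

T = 286.1 K

Resistance network (inner→outer):
  R'_brass = ln(0.0383/0.0339)/(2πk) = 0.1220/(2π·90.6) = 2.144×10^-4 m·K/W
  R'_cellular glass = ln(0.0513/0.0383)/(2πk) = 0.2922/(2π·0.0482) = 0.9650 m·K/W
  R'_cork board = ln(0.0711/0.0513)/(2πk) = 0.3264/(2π·0.0398) = 1.305 m·K/W
  R'_conv,out = 1/(2πr h) = 1/(2π·0.0711·7.71) = 0.2903 m·K/W
ΣR = 2.144×10^-4 + 0.9650 + 1.305 + 0.2903 = 2.561 m·K/W
Q' = ΔT/ΣR = (279.62 K − 296.7 K)/2.561 = -6.669 W/m
From the inner boundary to the cellular glass/cork board interface, ΣR_partial = 0.9652 m·K/W.
T_interface = T_in − Q'·ΣR_partial = 279.62 K − (-6.669)(0.9652) = 286.1 K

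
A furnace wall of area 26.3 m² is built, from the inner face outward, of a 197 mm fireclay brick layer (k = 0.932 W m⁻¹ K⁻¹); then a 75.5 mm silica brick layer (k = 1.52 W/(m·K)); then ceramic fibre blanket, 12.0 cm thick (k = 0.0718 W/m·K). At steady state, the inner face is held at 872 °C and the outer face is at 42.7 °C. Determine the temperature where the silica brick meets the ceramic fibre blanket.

Resistance network (inner→outer):
  R_fireclay brick = L/(kA) = 0.197/(0.932·26.3) = 0.008037 K/W
  R_silica brick = L/(kA) = 0.0755/(1.52·26.3) = 0.001889 K/W
  R_ceramic fibre blanket = L/(kA) = 0.120/(0.0718·26.3) = 0.06355 K/W
ΣR = 0.008037 + 0.001889 + 0.06355 = 0.07348 K/W
Q = ΔT/ΣR = (872 °C − 42.7 °C)/0.07348 = 11290 W
From the inner boundary to the silica brick/ceramic fibre blanket interface, ΣR_partial = 0.009926 K/W.
T_interface = T_in − Q·ΣR_partial = 872 °C − (11290)(0.009926) = 760 °C

T = 760 °C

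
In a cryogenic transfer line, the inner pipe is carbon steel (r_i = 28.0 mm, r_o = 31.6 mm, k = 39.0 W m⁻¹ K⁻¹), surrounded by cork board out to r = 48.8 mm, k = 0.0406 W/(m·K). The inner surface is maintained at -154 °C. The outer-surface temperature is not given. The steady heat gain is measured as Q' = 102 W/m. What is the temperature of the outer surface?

T_out = 19.8 °C

Series resistances:
  R'_carbon steel = ln(0.0316/0.0280)/(2πk) = 0.1210/(2π·39.0) = 4.936×10^-4 m·K/W
  R'_cork board = ln(0.0488/0.0316)/(2πk) = 0.4346/(2π·0.0406) = 1.704 m·K/W
ΣR = 1.704 m·K/W
ΔT = Q'·ΣR = 102 × 1.704 = 173.8 K
Heat flows inward, so T_out = T_in + ΔT = -154 + 173.8 = 19.8 °C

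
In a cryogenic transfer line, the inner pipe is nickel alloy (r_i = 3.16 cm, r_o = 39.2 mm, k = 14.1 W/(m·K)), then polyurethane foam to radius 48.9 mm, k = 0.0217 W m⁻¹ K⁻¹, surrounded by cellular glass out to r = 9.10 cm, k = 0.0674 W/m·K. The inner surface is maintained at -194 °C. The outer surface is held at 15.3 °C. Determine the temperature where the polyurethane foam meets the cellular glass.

Resistance network (inner→outer):
  R'_nickel alloy = ln(0.0392/0.0316)/(2πk) = 0.2155/(2π·14.1) = 0.002433 m·K/W
  R'_polyurethane foam = ln(0.0489/0.0392)/(2πk) = 0.2211/(2π·0.0217) = 1.622 m·K/W
  R'_cellular glass = ln(0.0910/0.0489)/(2πk) = 0.6211/(2π·0.0674) = 1.467 m·K/W
ΣR = 0.002433 + 1.622 + 1.467 = 3.091 m·K/W
Q' = ΔT/ΣR = (-194 °C − 15.3 °C)/3.091 = -67.71 W/m
From the inner boundary to the polyurethane foam/cellular glass interface, ΣR_partial = 1.624 m·K/W.
T_interface = T_in − Q'·ΣR_partial = -194 °C − (-67.71)(1.624) = -84.0 °C

T = -84.0 °C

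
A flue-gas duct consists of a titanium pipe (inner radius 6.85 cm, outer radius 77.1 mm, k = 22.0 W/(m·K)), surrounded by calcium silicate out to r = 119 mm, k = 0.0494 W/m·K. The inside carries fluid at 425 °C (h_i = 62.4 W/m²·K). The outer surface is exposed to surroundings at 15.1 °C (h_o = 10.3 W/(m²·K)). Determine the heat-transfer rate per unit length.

Q' = 262 W/m

Resistance network (inner→outer):
  R'_conv,in = 1/(2πr h) = 1/(2π·0.0685·62.4) = 0.03723 m·K/W
  R'_titanium = ln(0.0771/0.0685)/(2πk) = 0.1183/(2π·22.0) = 8.556×10^-4 m·K/W
  R'_calcium silicate = ln(0.119/0.0771)/(2πk) = 0.4340/(2π·0.0494) = 1.398 m·K/W
  R'_conv,out = 1/(2πr h) = 1/(2π·0.119·10.3) = 0.1298 m·K/W
ΣR = 0.03723 + 8.556×10^-4 + 1.398 + 0.1298 = 1.566 m·K/W
Q' = ΔT/ΣR = (425 °C − 15.1 °C)/1.566 = 262 W/m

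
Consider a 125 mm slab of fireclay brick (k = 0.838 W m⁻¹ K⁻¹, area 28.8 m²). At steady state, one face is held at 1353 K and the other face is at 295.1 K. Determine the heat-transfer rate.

Q = kA·ΔT/L = 0.838 × 28.8 × |1353 K − 295.1 K| / 0.125 = 2.04×10^5 W

Q = 204 kW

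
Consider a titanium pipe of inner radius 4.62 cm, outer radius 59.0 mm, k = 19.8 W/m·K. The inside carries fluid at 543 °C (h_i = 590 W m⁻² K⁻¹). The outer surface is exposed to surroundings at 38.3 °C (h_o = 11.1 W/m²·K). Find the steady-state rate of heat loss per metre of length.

Treat each layer as a resistance in series:
  R'_conv,in = 1/(2πr h) = 1/(2π·0.0462·590) = 0.005839 m·K/W
  R'_titanium = ln(0.0590/0.0462)/(2πk) = 0.2446/(2π·19.8) = 0.001966 m·K/W
  R'_conv,out = 1/(2πr h) = 1/(2π·0.0590·11.1) = 0.2430 m·K/W
ΣR = 0.005839 + 0.001966 + 0.2430 = 0.2508 m·K/W
Q' = ΔT/ΣR = (543 °C − 38.3 °C)/0.2508 = 2010 W/m

Q' = 2.01 kW/m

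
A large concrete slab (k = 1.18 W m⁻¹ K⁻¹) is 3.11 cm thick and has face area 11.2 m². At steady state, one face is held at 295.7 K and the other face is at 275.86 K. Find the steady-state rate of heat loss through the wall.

Q = kA·ΔT/L = 1.18 × 11.2 × |295.7 K − 275.86 K| / 0.0311 = 8430 W

Q = 8430 W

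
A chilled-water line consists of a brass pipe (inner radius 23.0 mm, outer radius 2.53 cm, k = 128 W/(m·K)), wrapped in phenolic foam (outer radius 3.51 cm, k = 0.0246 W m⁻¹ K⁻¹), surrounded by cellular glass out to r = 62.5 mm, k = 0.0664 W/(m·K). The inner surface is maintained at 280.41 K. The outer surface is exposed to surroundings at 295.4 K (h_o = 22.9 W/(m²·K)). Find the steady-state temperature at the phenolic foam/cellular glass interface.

Resistance network (inner→outer):
  R'_brass = ln(0.0253/0.0230)/(2πk) = 0.09531/(2π·128) = 1.185×10^-4 m·K/W
  R'_phenolic foam = ln(0.0351/0.0253)/(2πk) = 0.3274/(2π·0.0246) = 2.118 m·K/W
  R'_cellular glass = ln(0.0625/0.0351)/(2πk) = 0.5770/(2π·0.0664) = 1.383 m·K/W
  R'_conv,out = 1/(2πr h) = 1/(2π·0.0625·22.9) = 0.1112 m·K/W
ΣR = 1.185×10^-4 + 2.118 + 1.383 + 0.1112 = 3.612 m·K/W
Q' = ΔT/ΣR = (280.41 K − 295.4 K)/3.612 = -4.150 W/m
From the inner boundary to the phenolic foam/cellular glass interface, ΣR_partial = 2.118 m·K/W.
T_interface = T_in − Q'·ΣR_partial = 280.41 K − (-4.150)(2.118) = 289.2 K

T = 289.2 K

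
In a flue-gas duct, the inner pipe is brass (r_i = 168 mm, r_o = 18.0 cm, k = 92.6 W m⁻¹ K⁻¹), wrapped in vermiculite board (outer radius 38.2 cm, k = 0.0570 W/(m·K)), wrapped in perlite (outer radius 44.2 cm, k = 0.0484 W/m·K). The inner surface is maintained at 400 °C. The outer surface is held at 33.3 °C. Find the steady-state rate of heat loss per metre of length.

Resistance network (inner→outer):
  R'_brass = ln(0.180/0.168)/(2πk) = 0.06899/(2π·92.6) = 1.186×10^-4 m·K/W
  R'_vermiculite board = ln(0.382/0.180)/(2πk) = 0.7525/(2π·0.0570) = 2.101 m·K/W
  R'_perlite = ln(0.442/0.382)/(2πk) = 0.1459/(2π·0.0484) = 0.4797 m·K/W
ΣR = 1.186×10^-4 + 2.101 + 0.4797 = 2.581 m·K/W
Q' = ΔT/ΣR = (400 °C − 33.3 °C)/2.581 = 142 W/m

Q' = 142 W/m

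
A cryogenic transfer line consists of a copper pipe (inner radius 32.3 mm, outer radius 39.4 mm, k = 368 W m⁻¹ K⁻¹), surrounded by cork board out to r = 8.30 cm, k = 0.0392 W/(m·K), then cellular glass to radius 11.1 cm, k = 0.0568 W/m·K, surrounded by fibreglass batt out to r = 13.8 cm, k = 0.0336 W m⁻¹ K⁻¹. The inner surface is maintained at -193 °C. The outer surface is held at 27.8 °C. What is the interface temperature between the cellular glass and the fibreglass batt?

Resistance network (inner→outer):
  R'_copper = ln(0.0394/0.0323)/(2πk) = 0.1987/(2π·368) = 8.593×10^-5 m·K/W
  R'_cork board = ln(0.0830/0.0394)/(2πk) = 0.7451/(2π·0.0392) = 3.025 m·K/W
  R'_cellular glass = ln(0.111/0.0830)/(2πk) = 0.2907/(2π·0.0568) = 0.8145 m·K/W
  R'_fibreglass batt = ln(0.138/0.111)/(2πk) = 0.2177/(2π·0.0336) = 1.031 m·K/W
ΣR = 8.593×10^-5 + 3.025 + 0.8145 + 1.031 = 4.871 m·K/W
Q' = ΔT/ΣR = (-193 °C − 27.8 °C)/4.871 = -45.33 W/m
From the inner boundary to the cellular glass/fibreglass batt interface, ΣR_partial = 3.840 m·K/W.
T_interface = T_in − Q'·ΣR_partial = -193 °C − (-45.33)(3.840) = -18.9 °C

T = -18.9 °C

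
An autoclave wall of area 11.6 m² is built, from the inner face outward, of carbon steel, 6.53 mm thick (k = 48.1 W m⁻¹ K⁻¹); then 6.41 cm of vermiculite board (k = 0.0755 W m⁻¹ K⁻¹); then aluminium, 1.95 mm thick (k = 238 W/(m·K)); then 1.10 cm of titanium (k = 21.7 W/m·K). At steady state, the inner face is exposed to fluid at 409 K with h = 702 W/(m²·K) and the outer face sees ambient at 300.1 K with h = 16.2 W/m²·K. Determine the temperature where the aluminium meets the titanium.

T = 307.5 K

Series thermal resistances, inner to outer:
  R_conv,in = 1/(hA) = 1/(702·11.6) = 1.228×10^-4 K/W
  R_carbon steel = L/(kA) = 0.00653/(48.1·11.6) = 1.170×10^-5 K/W
  R_vermiculite board = L/(kA) = 0.0641/(0.0755·11.6) = 0.07319 K/W
  R_aluminium = L/(kA) = 0.00195/(238·11.6) = 7.063×10^-7 K/W
  R_titanium = L/(kA) = 0.0110/(21.7·11.6) = 4.370×10^-5 K/W
  R_conv,out = 1/(hA) = 1/(16.2·11.6) = 0.005321 K/W
ΣR = 1.228×10^-4 + 1.170×10^-5 + 0.07319 + 7.063×10^-7 + 4.370×10^-5 + 0.005321 = 0.07869 K/W
Q = ΔT/ΣR = (409 K − 300.1 K)/0.07869 = 1384 W
From the inner boundary to the aluminium/titanium interface, ΣR_partial = 0.07333 K/W.
T_interface = T_in − Q·ΣR_partial = 409 K − (1384)(0.07333) = 307.5 K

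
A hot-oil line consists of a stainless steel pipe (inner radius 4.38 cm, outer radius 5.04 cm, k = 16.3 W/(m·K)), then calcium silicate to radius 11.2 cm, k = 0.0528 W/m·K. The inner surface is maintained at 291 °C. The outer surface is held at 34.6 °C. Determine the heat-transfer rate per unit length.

Series thermal resistances, inner to outer:
  R'_stainless steel = ln(0.0504/0.0438)/(2πk) = 0.1404/(2π·16.3) = 0.001370 m·K/W
  R'_calcium silicate = ln(0.112/0.0504)/(2πk) = 0.7985/(2π·0.0528) = 2.407 m·K/W
ΣR = 0.001370 + 2.407 = 2.408 m·K/W
Q' = ΔT/ΣR = (291 °C − 34.6 °C)/2.408 = 106 W/m

Q' = 106 W/m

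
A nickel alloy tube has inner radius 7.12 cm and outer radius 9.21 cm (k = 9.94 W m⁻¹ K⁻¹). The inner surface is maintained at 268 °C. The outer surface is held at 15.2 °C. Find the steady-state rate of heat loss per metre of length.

Q' = 61.3 kW/m

Q' = 2πk·ΔT/ln(r₂/r₁) = 2π × 9.94 × 252.8 / ln(0.0921/0.0712) = 61300 W/m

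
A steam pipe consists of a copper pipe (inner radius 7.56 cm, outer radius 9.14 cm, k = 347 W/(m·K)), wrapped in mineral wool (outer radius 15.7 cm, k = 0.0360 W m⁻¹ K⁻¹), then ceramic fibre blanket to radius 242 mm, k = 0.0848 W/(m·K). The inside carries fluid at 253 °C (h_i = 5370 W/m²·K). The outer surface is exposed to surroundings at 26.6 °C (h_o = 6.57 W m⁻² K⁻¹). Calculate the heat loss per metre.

Series thermal resistances, inner to outer:
  R'_conv,in = 1/(2πr h) = 1/(2π·0.0756·5370) = 3.920×10^-4 m·K/W
  R'_copper = ln(0.0914/0.0756)/(2πk) = 0.1898/(2π·347) = 8.705×10^-5 m·K/W
  R'_mineral wool = ln(0.157/0.0914)/(2πk) = 0.5410/(2π·0.0360) = 2.392 m·K/W
  R'_ceramic fibre blanket = ln(0.242/0.157)/(2πk) = 0.4327/(2π·0.0848) = 0.8121 m·K/W
  R'_conv,out = 1/(2πr h) = 1/(2π·0.242·6.57) = 0.1001 m·K/W
ΣR = 3.920×10^-4 + 8.705×10^-5 + 2.392 + 0.8121 + 0.1001 = 3.305 m·K/W
Q' = ΔT/ΣR = (253 °C − 26.6 °C)/3.305 = 68.5 W/m

Q' = 68.5 W/m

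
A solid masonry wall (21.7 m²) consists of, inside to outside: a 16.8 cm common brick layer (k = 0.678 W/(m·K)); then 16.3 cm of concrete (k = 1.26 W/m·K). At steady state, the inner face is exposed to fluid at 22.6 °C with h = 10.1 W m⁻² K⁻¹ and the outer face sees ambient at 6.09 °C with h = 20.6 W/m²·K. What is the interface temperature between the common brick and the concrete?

T = 11.7 °C

Treat each layer as a resistance in series:
  R_conv,in = 1/(hA) = 1/(10.1·21.7) = 0.004563 K/W
  R_common brick = L/(kA) = 0.168/(0.678·21.7) = 0.01142 K/W
  R_concrete = L/(kA) = 0.163/(1.26·21.7) = 0.005962 K/W
  R_conv,out = 1/(hA) = 1/(20.6·21.7) = 0.002237 K/W
ΣR = 0.004563 + 0.01142 + 0.005962 + 0.002237 = 0.02418 K/W
Q = ΔT/ΣR = (22.6 °C − 6.09 °C)/0.02418 = 682.8 W
From the inner boundary to the common brick/concrete interface, ΣR_partial = 0.01598 K/W.
T_interface = T_in − Q·ΣR_partial = 22.6 °C − (682.8)(0.01598) = 11.7 °C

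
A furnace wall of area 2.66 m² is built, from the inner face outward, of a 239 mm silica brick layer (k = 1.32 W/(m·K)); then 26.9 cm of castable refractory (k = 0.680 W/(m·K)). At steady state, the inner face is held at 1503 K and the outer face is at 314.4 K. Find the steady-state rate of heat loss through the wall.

Resistance network (inner→outer):
  R_silica brick = L/(kA) = 0.239/(1.32·2.66) = 0.06807 K/W
  R_castable refractory = L/(kA) = 0.269/(0.680·2.66) = 0.1487 K/W
ΣR = 0.06807 + 0.1487 = 0.2168 K/W
Q = ΔT/ΣR = (1503 K − 314.4 K)/0.2168 = 5480 W

Q = 5480 W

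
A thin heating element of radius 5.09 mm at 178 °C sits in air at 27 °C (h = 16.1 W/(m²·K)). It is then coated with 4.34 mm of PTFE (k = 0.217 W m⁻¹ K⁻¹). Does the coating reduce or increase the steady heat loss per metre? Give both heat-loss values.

increases: 77.8 → 101 W/m

Critical radius for a cylinder: r_cr = k/h = 0.0135 m = 1.35 cm.
Outer radius after coating: r₂ = 0.00509 + 0.00434 = 0.00943 m.
Since r₁ < r_cr and r₂ ≤ r_cr, the coating moves toward the maximum at r_cr — heat loss rises.
Bare: R = 1/(2πr₁h) = 1.942 m·K/W; Q = 151/1.942 = 77.8 W/m.
Coated: R = R_cond + R_conv = 1.501 m·K/W; Q = 151/1.501 = 101 W/m.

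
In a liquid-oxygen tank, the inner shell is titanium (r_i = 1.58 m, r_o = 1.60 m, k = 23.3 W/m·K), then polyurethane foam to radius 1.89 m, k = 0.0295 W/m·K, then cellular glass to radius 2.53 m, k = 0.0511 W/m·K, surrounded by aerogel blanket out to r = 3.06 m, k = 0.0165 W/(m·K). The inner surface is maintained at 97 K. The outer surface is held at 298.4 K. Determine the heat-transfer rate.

Q = 253 W

Treat each layer as a resistance in series:
  R_titanium = (1/1.58 − 1/1.60)/(4πk) = 0.007911/(4π·23.3) = 2.702×10^-5 K/W
  R_polyurethane foam = (1/1.60 − 1/1.89)/(4πk) = 0.09590/(4π·0.0295) = 0.2587 K/W
  R_cellular glass = (1/1.89 − 1/2.53)/(4πk) = 0.1338/(4π·0.0511) = 0.2084 K/W
  R_aerogel blanket = (1/2.53 − 1/3.06)/(4πk) = 0.06846/(4π·0.0165) = 0.3302 K/W
ΣR = 2.702×10^-5 + 0.2587 + 0.2084 + 0.3302 = 0.7973 K/W
Q = ΔT/ΣR = (97 K − 298.4 K)/0.7973 = -253 W
(Negative Q ⇒ heat flows inward; heat gain = 253 W.)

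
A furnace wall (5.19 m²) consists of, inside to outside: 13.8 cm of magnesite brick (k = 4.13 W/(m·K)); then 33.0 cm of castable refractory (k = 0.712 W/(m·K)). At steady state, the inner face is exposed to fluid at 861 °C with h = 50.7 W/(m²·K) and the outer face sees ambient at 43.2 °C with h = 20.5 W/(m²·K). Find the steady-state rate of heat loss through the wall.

Q = 7510 W

Treat each layer as a resistance in series:
  R_conv,in = 1/(hA) = 1/(50.7·5.19) = 0.003800 K/W
  R_magnesite brick = L/(kA) = 0.138/(4.13·5.19) = 0.006438 K/W
  R_castable refractory = L/(kA) = 0.330/(0.712·5.19) = 0.08930 K/W
  R_conv,out = 1/(hA) = 1/(20.5·5.19) = 0.009399 K/W
ΣR = 0.003800 + 0.006438 + 0.08930 + 0.009399 = 0.1089 K/W
Q = ΔT/ΣR = (861 °C − 43.2 °C)/0.1089 = 7510 W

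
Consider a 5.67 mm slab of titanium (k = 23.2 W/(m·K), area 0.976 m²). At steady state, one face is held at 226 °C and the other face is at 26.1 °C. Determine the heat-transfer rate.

Q = kA·ΔT/L = 23.2 × 0.976 × |226 °C − 26.1 °C| / 0.00567 = 7.98×10^5 W

Q = 798 kW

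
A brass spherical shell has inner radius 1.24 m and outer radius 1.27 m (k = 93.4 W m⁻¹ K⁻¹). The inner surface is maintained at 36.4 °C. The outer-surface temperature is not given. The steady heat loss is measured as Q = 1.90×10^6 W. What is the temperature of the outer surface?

Series resistances:
  R_brass = (1/1.24 − 1/1.27)/(4πk) = 0.01905/(4π·93.4) = 1.623×10^-5 K/W
ΣR = 1.623×10^-5 K/W
ΔT = Q·ΣR = 1.90×10^6 × 1.623×10^-5 = 30.84 K
Heat flows outward, so T_out = T_in − ΔT = 36.4 − 30.84 = 5.56 °C

T_out = 5.56 °C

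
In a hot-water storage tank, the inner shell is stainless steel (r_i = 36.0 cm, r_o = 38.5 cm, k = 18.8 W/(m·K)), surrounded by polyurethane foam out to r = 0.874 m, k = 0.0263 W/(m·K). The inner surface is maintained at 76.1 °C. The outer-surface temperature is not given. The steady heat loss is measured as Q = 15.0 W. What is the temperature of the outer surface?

T_out = 10.1 °C

Sum the resistances:
  R_stainless steel = (1/0.360 − 1/0.385)/(4πk) = 0.1804/(4π·18.8) = 7.635×10^-4 K/W
  R_polyurethane foam = (1/0.385 − 1/0.874)/(4πk) = 1.453/(4π·0.0263) = 4.397 K/W
ΣR = 4.398 K/W
ΔT = Q·ΣR = 15.0 × 4.398 = 65.97 K
Heat flows outward, so T_out = T_in − ΔT = 76.1 − 65.97 = 10.1 °C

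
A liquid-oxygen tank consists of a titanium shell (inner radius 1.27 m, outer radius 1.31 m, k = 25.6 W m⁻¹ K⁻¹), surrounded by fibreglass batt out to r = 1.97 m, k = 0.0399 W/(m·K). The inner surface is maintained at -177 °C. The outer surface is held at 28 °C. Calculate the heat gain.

Q = 402 W

Series thermal resistances, inner to outer:
  R_titanium = (1/1.27 − 1/1.31)/(4πk) = 0.02404/(4π·25.6) = 7.474×10^-5 K/W
  R_fibreglass batt = (1/1.31 − 1/1.97)/(4πk) = 0.2557/(4π·0.0399) = 0.5101 K/W
ΣR = 7.474×10^-5 + 0.5101 = 0.5102 K/W
Q = ΔT/ΣR = (-177 °C − 28 °C)/0.5102 = -402 W
(Negative Q ⇒ heat flows inward; heat gain = 402 W.)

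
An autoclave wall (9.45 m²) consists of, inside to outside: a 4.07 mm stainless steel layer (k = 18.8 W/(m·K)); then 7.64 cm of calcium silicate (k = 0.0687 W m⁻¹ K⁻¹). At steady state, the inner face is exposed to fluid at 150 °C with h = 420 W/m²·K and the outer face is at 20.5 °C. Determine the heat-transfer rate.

Q = 1100 W

Series thermal resistances, inner to outer:
  R_conv,in = 1/(hA) = 1/(420·9.45) = 2.520×10^-4 K/W
  R_stainless steel = L/(kA) = 0.00407/(18.8·9.45) = 2.291×10^-5 K/W
  R_calcium silicate = L/(kA) = 0.0764/(0.0687·9.45) = 0.1177 K/W
ΣR = 2.520×10^-4 + 2.291×10^-5 + 0.1177 = 0.1180 K/W
Q = ΔT/ΣR = (150 °C − 20.5 °C)/0.1180 = 1100 W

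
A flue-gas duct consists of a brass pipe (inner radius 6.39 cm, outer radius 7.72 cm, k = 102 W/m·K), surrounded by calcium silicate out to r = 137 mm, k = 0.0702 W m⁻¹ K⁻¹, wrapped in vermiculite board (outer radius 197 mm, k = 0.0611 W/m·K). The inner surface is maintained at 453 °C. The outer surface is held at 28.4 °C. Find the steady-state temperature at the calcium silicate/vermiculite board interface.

T = 207 °C

Treat each layer as a resistance in series:
  R'_brass = ln(0.0772/0.0639)/(2πk) = 0.1891/(2π·102) = 2.950×10^-4 m·K/W
  R'_calcium silicate = ln(0.137/0.0772)/(2πk) = 0.5736/(2π·0.0702) = 1.300 m·K/W
  R'_vermiculite board = ln(0.197/0.137)/(2πk) = 0.3632/(2π·0.0611) = 0.9461 m·K/W
ΣR = 2.950×10^-4 + 1.300 + 0.9461 = 2.246 m·K/W
Q' = ΔT/ΣR = (453 °C − 28.4 °C)/2.246 = 189.0 W/m
From the inner boundary to the calcium silicate/vermiculite board interface, ΣR_partial = 1.300 m·K/W.
T_interface = T_in − Q'·ΣR_partial = 453 °C − (189.0)(1.300) = 207 °C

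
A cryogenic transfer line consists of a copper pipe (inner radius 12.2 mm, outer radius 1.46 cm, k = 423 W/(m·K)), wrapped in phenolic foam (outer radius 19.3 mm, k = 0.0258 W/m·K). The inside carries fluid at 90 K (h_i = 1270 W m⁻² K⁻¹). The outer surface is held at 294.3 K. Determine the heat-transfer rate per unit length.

Q' = 118 W/m

Series thermal resistances, inner to outer:
  R'_conv,in = 1/(2πr h) = 1/(2π·0.0122·1270) = 0.01027 m·K/W
  R'_copper = ln(0.0146/0.0122)/(2πk) = 0.1796/(2π·423) = 6.757×10^-5 m·K/W
  R'_phenolic foam = ln(0.0193/0.0146)/(2πk) = 0.2791/(2π·0.0258) = 1.722 m·K/W
ΣR = 0.01027 + 6.757×10^-5 + 1.722 = 1.732 m·K/W
Q' = ΔT/ΣR = (90 K − 294.3 K)/1.732 = -118 W/m
(Negative Q' ⇒ heat flows inward; heat gain = 118 W/m.)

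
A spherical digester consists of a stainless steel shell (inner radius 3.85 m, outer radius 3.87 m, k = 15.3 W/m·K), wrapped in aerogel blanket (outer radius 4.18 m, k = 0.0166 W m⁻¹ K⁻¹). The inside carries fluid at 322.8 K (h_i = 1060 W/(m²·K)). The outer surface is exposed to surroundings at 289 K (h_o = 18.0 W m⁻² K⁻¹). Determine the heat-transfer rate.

Series thermal resistances, inner to outer:
  R_conv,in = 1/(4πr²h) = 1/(4π·3.85²·1060) = 5.065×10^-6 K/W
  R_stainless steel = (1/3.85 − 1/3.87)/(4πk) = 0.001342/(4π·15.3) = 6.982×10^-6 K/W
  R_aerogel blanket = (1/3.87 − 1/4.18)/(4πk) = 0.01916/(4π·0.0166) = 0.09187 K/W
  R_conv,out = 1/(4πr²h) = 1/(4π·4.18²·18.0) = 2.530×10^-4 K/W
ΣR = 5.065×10^-6 + 6.982×10^-6 + 0.09187 + 2.530×10^-4 = 0.09214 K/W
Q = ΔT/ΣR = (322.8 K − 289 K)/0.09214 = 367 W

Q = 367 W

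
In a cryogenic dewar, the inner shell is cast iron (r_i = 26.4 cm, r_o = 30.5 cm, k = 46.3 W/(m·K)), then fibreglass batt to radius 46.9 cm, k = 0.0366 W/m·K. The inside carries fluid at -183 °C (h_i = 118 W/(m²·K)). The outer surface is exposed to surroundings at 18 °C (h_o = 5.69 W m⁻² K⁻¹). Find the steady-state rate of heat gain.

Q = 78.3 W

Resistance network (inner→outer):
  R_conv,in = 1/(4πr²h) = 1/(4π·0.264²·118) = 0.009676 K/W
  R_cast iron = (1/0.264 − 1/0.305)/(4πk) = 0.5092/(4π·46.3) = 8.752×10^-4 K/W
  R_fibreglass batt = (1/0.305 − 1/0.469)/(4πk) = 1.146/(4π·0.0366) = 2.493 K/W
  R_conv,out = 1/(4πr²h) = 1/(4π·0.469²·5.69) = 0.06358 K/W
ΣR = 0.009676 + 8.752×10^-4 + 2.493 + 0.06358 = 2.567 K/W
Q = ΔT/ΣR = (-183 °C − 18 °C)/2.567 = -78.3 W
(Negative Q ⇒ heat flows inward; heat gain = 78.3 W.)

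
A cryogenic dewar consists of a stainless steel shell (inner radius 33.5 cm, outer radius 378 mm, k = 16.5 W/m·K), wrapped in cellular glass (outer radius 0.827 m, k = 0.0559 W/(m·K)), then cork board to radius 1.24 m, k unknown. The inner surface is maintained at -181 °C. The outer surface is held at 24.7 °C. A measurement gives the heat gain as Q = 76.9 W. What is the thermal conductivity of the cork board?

ΣR = ΔT/Q = |-181 − 24.7|/76.9 = 2.675 K/W
Known resistances:
  R_stainless steel = (1/0.335 − 1/0.378)/(4πk) = 0.3396/(4π·16.5) = 0.001638 K/W
  R_cellular glass = (1/0.378 − 1/0.827)/(4πk) = 1.436/(4π·0.0559) = 2.045 K/W
R_cork board = ΣR − ΣR_known = 2.675 − 2.047 = 0.6280 K/W
(1/r₁−1/r₂)/(4πk) = 0.6280 ⇒ k = 0.4027/(4π·0.6280) = 0.0510 W/m·K

k = 0.0510 W/m·K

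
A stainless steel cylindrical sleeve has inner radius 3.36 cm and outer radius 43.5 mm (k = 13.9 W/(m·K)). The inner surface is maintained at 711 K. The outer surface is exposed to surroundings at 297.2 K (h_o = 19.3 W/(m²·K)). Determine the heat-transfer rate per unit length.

Q' = 2.15 kW/m

Treat each layer as a resistance in series:
  R'_stainless steel = ln(0.0435/0.0336)/(2πk) = 0.2582/(2π·13.9) = 0.002957 m·K/W
  R'_conv,out = 1/(2πr h) = 1/(2π·0.0435·19.3) = 0.1896 m·K/W
ΣR = 0.002957 + 0.1896 = 0.1926 m·K/W
Q' = ΔT/ΣR = (711 K − 297.2 K)/0.1926 = 2150 W/m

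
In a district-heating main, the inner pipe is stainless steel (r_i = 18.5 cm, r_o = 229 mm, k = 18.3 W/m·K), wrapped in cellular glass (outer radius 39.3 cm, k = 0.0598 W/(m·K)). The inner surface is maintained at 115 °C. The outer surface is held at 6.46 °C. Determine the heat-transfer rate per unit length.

Q' = 75.4 W/m

Series thermal resistances, inner to outer:
  R'_stainless steel = ln(0.229/0.185)/(2πk) = 0.2134/(2π·18.3) = 0.001856 m·K/W
  R'_cellular glass = ln(0.393/0.229)/(2πk) = 0.5401/(2π·0.0598) = 1.437 m·K/W
ΣR = 0.001856 + 1.437 = 1.439 m·K/W
Q' = ΔT/ΣR = (115 °C − 6.46 °C)/1.439 = 75.4 W/m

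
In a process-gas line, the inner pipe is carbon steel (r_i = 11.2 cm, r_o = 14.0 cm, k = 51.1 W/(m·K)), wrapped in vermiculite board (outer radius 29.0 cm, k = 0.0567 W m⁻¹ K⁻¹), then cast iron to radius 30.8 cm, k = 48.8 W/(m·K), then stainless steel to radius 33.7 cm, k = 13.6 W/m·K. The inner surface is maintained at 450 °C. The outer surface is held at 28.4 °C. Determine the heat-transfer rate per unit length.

Series thermal resistances, inner to outer:
  R'_carbon steel = ln(0.140/0.112)/(2πk) = 0.2231/(2π·51.1) = 6.950×10^-4 m·K/W
  R'_vermiculite board = ln(0.290/0.140)/(2πk) = 0.7282/(2π·0.0567) = 2.044 m·K/W
  R'_cast iron = ln(0.308/0.290)/(2πk) = 0.06022/(2π·48.8) = 1.964×10^-4 m·K/W
  R'_stainless steel = ln(0.337/0.308)/(2πk) = 0.08998/(2π·13.6) = 0.001053 m·K/W
ΣR = 6.950×10^-4 + 2.044 + 1.964×10^-4 + 0.001053 = 2.046 m·K/W
Q' = ΔT/ΣR = (450 °C − 28.4 °C)/2.046 = 206 W/m

Q' = 206 W/m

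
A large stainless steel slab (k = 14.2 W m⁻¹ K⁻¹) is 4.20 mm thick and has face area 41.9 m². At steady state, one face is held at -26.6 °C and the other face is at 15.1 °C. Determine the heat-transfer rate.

Q = kA·ΔT/L = 14.2 × 41.9 × |-26.6 °C − 15.1 °C| / 0.00420 = 5.91×10^6 W

Q = 5910 kW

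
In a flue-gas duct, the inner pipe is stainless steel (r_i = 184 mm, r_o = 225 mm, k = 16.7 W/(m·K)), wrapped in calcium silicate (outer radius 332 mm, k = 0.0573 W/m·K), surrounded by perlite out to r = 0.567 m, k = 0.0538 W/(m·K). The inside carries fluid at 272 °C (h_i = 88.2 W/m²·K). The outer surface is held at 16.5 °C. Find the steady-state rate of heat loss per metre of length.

Series thermal resistances, inner to outer:
  R'_conv,in = 1/(2πr h) = 1/(2π·0.184·88.2) = 0.009807 m·K/W
  R'_stainless steel = ln(0.225/0.184)/(2πk) = 0.2012/(2π·16.7) = 0.001917 m·K/W
  R'_calcium silicate = ln(0.332/0.225)/(2πk) = 0.3890/(2π·0.0573) = 1.081 m·K/W
  R'_perlite = ln(0.567/0.332)/(2πk) = 0.5352/(2π·0.0538) = 1.583 m·K/W
ΣR = 0.009807 + 0.001917 + 1.081 + 1.583 = 2.676 m·K/W
Q' = ΔT/ΣR = (272 °C − 16.5 °C)/2.676 = 95.5 W/m

Q' = 95.5 W/m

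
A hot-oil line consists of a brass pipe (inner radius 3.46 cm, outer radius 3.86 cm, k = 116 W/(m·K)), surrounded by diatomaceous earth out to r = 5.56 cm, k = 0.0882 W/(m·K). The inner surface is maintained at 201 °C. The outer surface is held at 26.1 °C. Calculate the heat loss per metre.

Treat each layer as a resistance in series:
  R'_brass = ln(0.0386/0.0346)/(2πk) = 0.1094/(2π·116) = 1.501×10^-4 m·K/W
  R'_diatomaceous earth = ln(0.0556/0.0386)/(2πk) = 0.3649/(2π·0.0882) = 0.6585 m·K/W
ΣR = 1.501×10^-4 + 0.6585 = 0.6587 m·K/W
Q' = ΔT/ΣR = (201 °C − 26.1 °C)/0.6587 = 266 W/m

Q' = 266 W/m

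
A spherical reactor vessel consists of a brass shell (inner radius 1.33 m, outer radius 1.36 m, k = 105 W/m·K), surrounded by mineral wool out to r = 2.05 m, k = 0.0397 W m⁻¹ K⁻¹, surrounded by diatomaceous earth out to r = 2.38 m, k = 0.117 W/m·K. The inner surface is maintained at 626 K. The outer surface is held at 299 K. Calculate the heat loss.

Resistance network (inner→outer):
  R_brass = (1/1.33 − 1/1.36)/(4πk) = 0.01659/(4π·105) = 1.257×10^-5 K/W
  R_mineral wool = (1/1.36 − 1/2.05)/(4πk) = 0.2475/(4π·0.0397) = 0.4961 K/W
  R_diatomaceous earth = (1/2.05 − 1/2.38)/(4πk) = 0.06764/(4π·0.117) = 0.04600 K/W
ΣR = 1.257×10^-5 + 0.4961 + 0.04600 = 0.5421 K/W
Q = ΔT/ΣR = (626 K − 299 K)/0.5421 = 603 W

Q = 603 W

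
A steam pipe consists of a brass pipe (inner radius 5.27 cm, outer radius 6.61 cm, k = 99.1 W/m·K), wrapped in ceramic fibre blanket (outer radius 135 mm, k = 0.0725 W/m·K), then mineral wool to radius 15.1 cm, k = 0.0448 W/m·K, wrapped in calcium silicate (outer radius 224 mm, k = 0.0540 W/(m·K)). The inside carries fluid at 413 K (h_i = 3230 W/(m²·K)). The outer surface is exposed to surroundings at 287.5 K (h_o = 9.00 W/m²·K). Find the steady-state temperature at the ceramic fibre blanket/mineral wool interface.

T = 351.6 K

Treat each layer as a resistance in series:
  R'_conv,in = 1/(2πr h) = 1/(2π·0.0527·3230) = 9.350×10^-4 m·K/W
  R'_brass = ln(0.0661/0.0527)/(2πk) = 0.2266/(2π·99.1) = 3.638×10^-4 m·K/W
  R'_ceramic fibre blanket = ln(0.135/0.0661)/(2πk) = 0.7141/(2π·0.0725) = 1.568 m·K/W
  R'_mineral wool = ln(0.151/0.135)/(2πk) = 0.1120/(2π·0.0448) = 0.3979 m·K/W
  R'_calcium silicate = ln(0.224/0.151)/(2πk) = 0.3944/(2π·0.0540) = 1.162 m·K/W
  R'_conv,out = 1/(2πr h) = 1/(2π·0.224·9.00) = 0.07895 m·K/W
ΣR = 9.350×10^-4 + 3.638×10^-4 + 1.568 + 0.3979 + 1.162 + 0.07895 = 3.208 m·K/W
Q' = ΔT/ΣR = (413 K − 287.5 K)/3.208 = 39.12 W/m
From the inner boundary to the ceramic fibre blanket/mineral wool interface, ΣR_partial = 1.569 m·K/W.
T_interface = T_in − Q'·ΣR_partial = 413 K − (39.12)(1.569) = 351.6 K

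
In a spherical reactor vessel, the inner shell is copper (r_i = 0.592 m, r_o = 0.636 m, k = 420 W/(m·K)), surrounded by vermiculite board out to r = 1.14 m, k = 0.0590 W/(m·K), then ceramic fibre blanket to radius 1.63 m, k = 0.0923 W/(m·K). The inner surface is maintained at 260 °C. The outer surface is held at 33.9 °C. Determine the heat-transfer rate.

Q = 194 W

Resistance network (inner→outer):
  R_copper = (1/0.592 − 1/0.636)/(4πk) = 0.1169/(4π·420) = 2.214×10^-5 K/W
  R_vermiculite board = (1/0.636 − 1/1.14)/(4πk) = 0.6951/(4π·0.0590) = 0.9376 K/W
  R_ceramic fibre blanket = (1/1.14 − 1/1.63)/(4πk) = 0.2637/(4π·0.0923) = 0.2273 K/W
ΣR = 2.214×10^-5 + 0.9376 + 0.2273 = 1.165 K/W
Q = ΔT/ΣR = (260 °C − 33.9 °C)/1.165 = 194 W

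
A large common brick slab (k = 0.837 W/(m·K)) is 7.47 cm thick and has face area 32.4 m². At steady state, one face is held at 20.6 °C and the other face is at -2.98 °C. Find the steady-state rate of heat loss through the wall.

Q = kA·ΔT/L = 0.837 × 32.4 × |20.6 °C − -2.98 °C| / 0.0747 = 8560 W

Q = 8560 W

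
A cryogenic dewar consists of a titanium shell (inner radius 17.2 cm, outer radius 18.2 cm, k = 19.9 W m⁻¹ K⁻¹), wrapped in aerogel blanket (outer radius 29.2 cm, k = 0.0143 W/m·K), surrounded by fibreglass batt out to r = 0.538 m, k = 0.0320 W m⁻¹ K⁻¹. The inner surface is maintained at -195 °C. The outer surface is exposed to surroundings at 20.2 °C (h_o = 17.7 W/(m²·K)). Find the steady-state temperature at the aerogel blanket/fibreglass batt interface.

T = -34.3 °C

Treat each layer as a resistance in series:
  R_titanium = (1/0.172 − 1/0.182)/(4πk) = 0.3194/(4π·19.9) = 0.001277 K/W
  R_aerogel blanket = (1/0.182 − 1/0.292)/(4πk) = 2.070/(4π·0.0143) = 11.52 K/W
  R_fibreglass batt = (1/0.292 − 1/0.538)/(4πk) = 1.566/(4π·0.0320) = 3.894 K/W
  R_conv,out = 1/(4πr²h) = 1/(4π·0.538²·17.7) = 0.01553 K/W
ΣR = 0.001277 + 11.52 + 3.894 + 0.01553 = 15.43 K/W
Q = ΔT/ΣR = (-195 °C − 20.2 °C)/15.43 = -13.95 W
From the inner boundary to the aerogel blanket/fibreglass batt interface, ΣR_partial = 11.52 K/W.
T_interface = T_in − Q·ΣR_partial = -195 °C − (-13.95)(11.52) = -34.3 °C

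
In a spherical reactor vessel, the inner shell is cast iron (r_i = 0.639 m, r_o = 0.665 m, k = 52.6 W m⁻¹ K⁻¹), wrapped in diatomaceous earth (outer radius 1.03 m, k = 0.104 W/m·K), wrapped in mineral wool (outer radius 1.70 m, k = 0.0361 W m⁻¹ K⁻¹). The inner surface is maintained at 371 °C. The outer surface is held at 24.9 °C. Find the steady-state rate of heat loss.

Q = 277 W

Series thermal resistances, inner to outer:
  R_cast iron = (1/0.639 − 1/0.665)/(4πk) = 0.06119/(4π·52.6) = 9.257×10^-5 K/W
  R_diatomaceous earth = (1/0.665 − 1/1.03)/(4πk) = 0.5329/(4π·0.104) = 0.4077 K/W
  R_mineral wool = (1/1.03 − 1/1.70)/(4πk) = 0.3826/(4π·0.0361) = 0.8435 K/W
ΣR = 9.257×10^-5 + 0.4077 + 0.8435 = 1.251 K/W
Q = ΔT/ΣR = (371 °C − 24.9 °C)/1.251 = 277 W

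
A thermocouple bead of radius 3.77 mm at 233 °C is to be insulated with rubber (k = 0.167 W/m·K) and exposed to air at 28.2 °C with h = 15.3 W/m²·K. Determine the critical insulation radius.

For a sphere, r_cr = 2k_ins/h = 2·0.167/15.3 = 0.0218 m = 2.18 cm

r_cr = 2.18 cm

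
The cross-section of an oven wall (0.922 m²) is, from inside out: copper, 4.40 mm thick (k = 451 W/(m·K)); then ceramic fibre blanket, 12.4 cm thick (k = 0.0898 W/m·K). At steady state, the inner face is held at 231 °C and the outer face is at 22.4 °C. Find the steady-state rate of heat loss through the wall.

Q = 139 W

Series thermal resistances, inner to outer:
  R_copper = L/(kA) = 0.00440/(451·0.922) = 1.058×10^-5 K/W
  R_ceramic fibre blanket = L/(kA) = 0.124/(0.0898·0.922) = 1.498 K/W
ΣR = 1.058×10^-5 + 1.498 = 1.498 K/W
Q = ΔT/ΣR = (231 °C − 22.4 °C)/1.498 = 139 W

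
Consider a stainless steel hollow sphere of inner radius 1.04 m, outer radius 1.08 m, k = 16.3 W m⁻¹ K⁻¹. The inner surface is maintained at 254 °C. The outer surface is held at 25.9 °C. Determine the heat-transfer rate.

Q = 1.31×10^6 W

Q = 4πk·ΔT/(1/r₁ − 1/r₂) = 4π × 16.3 × 228.1 / (1/1.04 − 1/1.08) = 1.31×10^6 W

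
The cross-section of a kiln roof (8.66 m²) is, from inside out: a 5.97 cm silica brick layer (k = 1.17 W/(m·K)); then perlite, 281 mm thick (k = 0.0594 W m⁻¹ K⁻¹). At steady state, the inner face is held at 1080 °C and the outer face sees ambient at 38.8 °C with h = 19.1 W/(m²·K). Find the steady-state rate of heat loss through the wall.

Q = 1870 W

Resistance network (inner→outer):
  R_silica brick = L/(kA) = 0.0597/(1.17·8.66) = 0.005892 K/W
  R_perlite = L/(kA) = 0.281/(0.0594·8.66) = 0.5463 K/W
  R_conv,out = 1/(hA) = 1/(19.1·8.66) = 0.006046 K/W
ΣR = 0.005892 + 0.5463 + 0.006046 = 0.5582 K/W
Q = ΔT/ΣR = (1080 °C − 38.8 °C)/0.5582 = 1870 W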